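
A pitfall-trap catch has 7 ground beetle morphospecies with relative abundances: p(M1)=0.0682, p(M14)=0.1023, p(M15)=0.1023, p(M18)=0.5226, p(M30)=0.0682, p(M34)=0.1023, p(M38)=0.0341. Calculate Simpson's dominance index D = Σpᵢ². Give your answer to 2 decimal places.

0.31

D = 0.0682² + 0.1023² + 0.1023² + 0.5226² + 0.0682² + 0.1023² + 0.0341² = 0.00465 + 0.01047 + 0.01047 + 0.27311 + 0.00465 + 0.01047 + 0.00116 = 0.31497 (working shown to 5 dp, full precision carried).
To 2 decimal places, D = 0.31.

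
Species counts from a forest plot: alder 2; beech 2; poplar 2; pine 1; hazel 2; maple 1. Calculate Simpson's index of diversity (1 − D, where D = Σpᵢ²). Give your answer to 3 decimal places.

Total N = 2+2+2+1+2+1 = 10, so the proportions are 0.2, 0.2, 0.2, 0.1, 0.2, 0.1 (working shown to 5 dp, full precision carried).
D = 0.2² + 0.2² + 0.2² + 0.1² + 0.2² + 0.1² = 0.04000 + 0.04000 + 0.04000 + 0.01000 + 0.04000 + 0.01000 = 0.18000.
So 1 − D = 0.82000, i.e. 0.820 to 3 decimal places.

0.820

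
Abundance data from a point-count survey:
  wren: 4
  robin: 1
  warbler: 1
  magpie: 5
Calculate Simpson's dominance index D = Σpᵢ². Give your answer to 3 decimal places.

Total N = 4+1+1+5 = 11, so the proportions are 0.36364, 0.09091, 0.09091, 0.45455 (working shown to 5 dp, full precision carried).
D = 0.36364² + 0.09091² + 0.09091² + 0.45455² = 0.13223 + 0.00826 + 0.00826 + 0.20661 = 0.35537.
To 3 decimal places, D = 0.355.

0.355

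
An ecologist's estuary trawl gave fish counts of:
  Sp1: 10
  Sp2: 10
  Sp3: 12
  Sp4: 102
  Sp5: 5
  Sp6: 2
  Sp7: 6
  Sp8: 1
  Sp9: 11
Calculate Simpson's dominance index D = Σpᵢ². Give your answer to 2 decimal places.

0.43

Total N = 10+10+12+102+5+2+6+1+11 = 159, so the proportions are 0.0629, 0.0629, 0.0755, 0.6415, 0.0314, 0.0126, 0.0377, 0.0063, 0.0692 (working shown to 4 dp, full precision carried).
D = 0.0629² + 0.0629² + 0.0755² + 0.6415² + 0.0314² + 0.0126² + 0.0377² + 0.0063² + 0.0692² = 0.0040 + 0.0040 + 0.0057 + 0.4115 + 0.0010 + 0.0002 + 0.0014 + 0.0000 + 0.0048 = 0.4325.
To 2 decimal places, D = 0.43.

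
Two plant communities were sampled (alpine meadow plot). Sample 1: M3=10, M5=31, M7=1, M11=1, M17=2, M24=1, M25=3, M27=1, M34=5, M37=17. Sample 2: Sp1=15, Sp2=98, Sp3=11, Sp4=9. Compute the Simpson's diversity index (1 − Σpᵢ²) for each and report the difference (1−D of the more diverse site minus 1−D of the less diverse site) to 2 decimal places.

0.30

Sample 1: N=72, proportions 0.1389, 0.4306, 0.0139, 0.0139, 0.0278, 0.0139, 0.0417, 0.0139, 0.0694, 0.2361, giving 1−D = 0.7315 (working shown to 4 dp, full precision carried).
Sample 2: N=133, proportions 0.1128, 0.7368, 0.0827, 0.0677, giving 1−D = 0.4329.
Difference = |0.7315 − 0.4329| = 0.2986, i.e. 0.30 to 2 decimal places.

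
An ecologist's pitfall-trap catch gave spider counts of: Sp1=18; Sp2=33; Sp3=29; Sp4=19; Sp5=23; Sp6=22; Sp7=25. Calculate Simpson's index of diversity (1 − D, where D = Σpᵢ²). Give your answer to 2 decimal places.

Total N = 18+33+29+19+23+22+25 = 169, so the proportions are 0.1065, 0.1953, 0.1716, 0.1124, 0.1361, 0.1302, 0.1479 (working shown to 4 dp, full precision carried).
D = 0.1065² + 0.1953² + 0.1716² + 0.1124² + 0.1361² + 0.1302² + 0.1479² = 0.0113 + 0.0381 + 0.0294 + 0.0126 + 0.0185 + 0.0169 + 0.0219 = 0.1489.
So 1 − D = 0.8511, i.e. 0.85 to 2 decimal places.

0.85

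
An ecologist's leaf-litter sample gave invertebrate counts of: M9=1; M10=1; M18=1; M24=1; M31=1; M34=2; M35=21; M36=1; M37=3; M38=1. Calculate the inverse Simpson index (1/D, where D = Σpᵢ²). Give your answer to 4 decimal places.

Total N = 1+1+1+1+1+2+21+1+3+1 = 33, so the proportions are 0.030303, 0.030303, 0.030303, 0.030303, 0.030303, 0.0606061, 0.6363636, 0.030303, 0.0909091, 0.030303 (working shown to 7 dp, full precision carried).
D = 0.030303² + 0.030303² + 0.030303² + 0.030303² + 0.030303² + 0.0606061² + 0.6363636² + 0.030303² + 0.0909091² + 0.030303² = 0.0009183 + 0.0009183 + 0.0009183 + 0.0009183 + 0.0009183 + 0.0036731 + 0.4049587 + 0.0009183 + 0.0082645 + 0.0009183 = 0.4233242.
So 1/D = 2.362256, i.e. 2.3623 to 4 decimal places.

2.3623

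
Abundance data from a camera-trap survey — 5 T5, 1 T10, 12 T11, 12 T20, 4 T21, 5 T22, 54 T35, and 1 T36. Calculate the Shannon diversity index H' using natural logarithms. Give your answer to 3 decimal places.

1.387

Total N = 5+1+12+12+4+5+54+1 = 94, so the proportions are 0.05319, 0.01064, 0.12766, 0.12766, 0.04255, 0.05319, 0.57447, 0.01064 (working shown to 5 dp, full precision carried).
Each pᵢ ln pᵢ term: 0.05319×(-2.93386)=-0.15606, 0.01064×(-4.54329)=-0.04833, 0.12766×(-2.05839)=-0.26277, 0.12766×(-2.05839)=-0.26277, 0.04255×(-3.15700)=-0.13434, 0.05319×(-2.93386)=-0.15606, 0.57447×(-0.55431)=-0.31843, 0.01064×(-4.54329)=-0.04833.
Sum = -1.38710, so H' = 1.387.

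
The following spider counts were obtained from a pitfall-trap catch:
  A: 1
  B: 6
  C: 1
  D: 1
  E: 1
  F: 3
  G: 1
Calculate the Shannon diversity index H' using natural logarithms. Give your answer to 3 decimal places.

1.636

Total N = 1+6+1+1+1+3+1 = 14, so the proportions are 0.07143, 0.42857, 0.07143, 0.07143, 0.07143, 0.21429, 0.07143 (working shown to 5 dp, full precision carried).
Each pᵢ ln pᵢ term: 0.07143×(-2.63906)=-0.18850, 0.42857×(-0.84730)=-0.36313, 0.07143×(-2.63906)=-0.18850, 0.07143×(-2.63906)=-0.18850, 0.07143×(-2.63906)=-0.18850, 0.21429×(-1.54045)=-0.33010, 0.07143×(-2.63906)=-0.18850.
Sum = -1.63574, so H' = 1.636.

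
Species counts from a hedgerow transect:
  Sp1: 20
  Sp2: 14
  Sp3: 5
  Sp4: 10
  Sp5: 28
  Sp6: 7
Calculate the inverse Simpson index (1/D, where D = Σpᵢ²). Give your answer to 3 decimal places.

4.541

Total N = 20+14+5+10+28+7 = 84, so the proportions are 0.2380952, 0.1666667, 0.0595238, 0.1190476, 0.3333333, 0.0833333 (working shown to 7 dp, full precision carried).
D = 0.2380952² + 0.1666667² + 0.0595238² + 0.1190476² + 0.3333333² + 0.0833333² = 0.0566893 + 0.0277778 + 0.0035431 + 0.0141723 + 0.1111111 + 0.0069444 = 0.2202381.
So 1/D = 4.54054, i.e. 4.541 to 3 decimal places.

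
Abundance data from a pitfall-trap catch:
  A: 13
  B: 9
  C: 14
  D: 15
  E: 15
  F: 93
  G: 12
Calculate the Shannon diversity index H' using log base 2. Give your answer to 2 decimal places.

Total N = 13+9+14+15+15+93+12 = 171, so the proportions are 0.076, 0.0526, 0.0819, 0.0877, 0.0877, 0.5439, 0.0702 (working shown to 4 dp, full precision carried).
Each pᵢ log₂ pᵢ term: 0.076×(-3.7174)=-0.2826, 0.0526×(-4.2479)=-0.2236, 0.0819×(-3.6105)=-0.2956, 0.0877×(-3.5110)=-0.3080, 0.0877×(-3.5110)=-0.3080, 0.5439×(-0.8787)=-0.4779, 0.0702×(-3.8329)=-0.2690.
Sum = -2.1646, so H' = 2.16.

2.16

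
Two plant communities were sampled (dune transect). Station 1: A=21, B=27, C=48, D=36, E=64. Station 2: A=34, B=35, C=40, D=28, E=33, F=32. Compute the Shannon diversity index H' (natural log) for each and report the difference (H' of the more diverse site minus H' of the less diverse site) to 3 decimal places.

Station 1: N=196, proportions 0.10714, 0.13776, 0.2449, 0.18367, 0.32653, giving H' = 1.53365 (working shown to 5 dp, full precision carried).
Station 2: N=202, proportions 0.16832, 0.17327, 0.19802, 0.13861, 0.16337, 0.15842, giving H' = 1.78610.
Difference = |1.53365 − 1.78610| = 0.25245, i.e. 0.252 to 3 decimal places.

0.252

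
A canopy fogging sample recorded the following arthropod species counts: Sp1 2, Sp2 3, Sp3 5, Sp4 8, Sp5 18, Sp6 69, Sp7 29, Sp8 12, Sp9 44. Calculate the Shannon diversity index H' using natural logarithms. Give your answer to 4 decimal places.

1.7338

Total N = 2+3+5+8+18+69+29+12+44 = 190, so the proportions are 0.010526, 0.015789, 0.026316, 0.042105, 0.094737, 0.363158, 0.152632, 0.063158, 0.231579 (working shown to 6 dp, full precision carried).
Each pᵢ ln pᵢ term: 0.010526×(-4.553877)=-0.047936, 0.015789×(-4.148412)=-0.065501, 0.026316×(-3.637586)=-0.095726, 0.042105×(-3.167583)=-0.133372, 0.094737×(-2.356652)=-0.223262, 0.363158×(-1.012918)=-0.367849, 0.152632×(-1.879728)=-0.286906, 0.063158×(-2.762117)=-0.174450, 0.231579×(-1.462834)=-0.338762.
Sum = -1.733763, so H' = 1.7338.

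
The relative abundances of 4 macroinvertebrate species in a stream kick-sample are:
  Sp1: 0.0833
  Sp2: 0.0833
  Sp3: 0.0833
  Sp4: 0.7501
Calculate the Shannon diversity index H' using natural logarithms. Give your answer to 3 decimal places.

0.837

Each pᵢ ln pᵢ term (working shown to 5 dp, full precision carried): 0.0833×(-2.48531)=-0.20703, 0.0833×(-2.48531)=-0.20703, 0.0833×(-2.48531)=-0.20703, 0.7501×(-0.28755)=-0.21569.
Sum = -0.83677, so H' = 0.837.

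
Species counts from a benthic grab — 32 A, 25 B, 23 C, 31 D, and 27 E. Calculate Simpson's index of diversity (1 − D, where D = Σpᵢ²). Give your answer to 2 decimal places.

Total N = 32+25+23+31+27 = 138, so the proportions are 0.2319, 0.1812, 0.1667, 0.2246, 0.1957 (working shown to 4 dp, full precision carried).
D = 0.2319² + 0.1812² + 0.1667² + 0.2246² + 0.1957² = 0.0538 + 0.0328 + 0.0278 + 0.0505 + 0.0383 = 0.2031.
So 1 − D = 0.7969, i.e. 0.80 to 2 decimal places.

0.80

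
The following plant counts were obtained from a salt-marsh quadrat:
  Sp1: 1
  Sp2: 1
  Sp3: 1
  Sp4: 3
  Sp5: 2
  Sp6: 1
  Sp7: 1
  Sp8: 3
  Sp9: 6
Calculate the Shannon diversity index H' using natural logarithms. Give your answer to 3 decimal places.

Total N = 1+1+1+3+2+1+1+3+6 = 19, so the proportions are 0.05263, 0.05263, 0.05263, 0.15789, 0.10526, 0.05263, 0.05263, 0.15789, 0.31579 (working shown to 5 dp, full precision carried).
Each pᵢ ln pᵢ term: 0.05263×(-2.94444)=-0.15497, 0.05263×(-2.94444)=-0.15497, 0.05263×(-2.94444)=-0.15497, 0.15789×(-1.84583)=-0.29145, 0.10526×(-2.25129)=-0.23698, 0.05263×(-2.94444)=-0.15497, 0.05263×(-2.94444)=-0.15497, 0.15789×(-1.84583)=-0.29145, 0.31579×(-1.15268)=-0.36400.
Sum = -1.95873, so H' = 1.959.

1.959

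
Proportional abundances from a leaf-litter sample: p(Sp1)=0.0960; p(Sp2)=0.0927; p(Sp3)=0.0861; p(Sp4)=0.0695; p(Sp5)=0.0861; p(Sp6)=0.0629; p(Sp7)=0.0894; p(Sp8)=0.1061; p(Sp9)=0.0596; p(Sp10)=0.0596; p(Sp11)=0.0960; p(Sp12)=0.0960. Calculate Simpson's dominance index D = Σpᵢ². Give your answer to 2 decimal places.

0.09

D = 0.096² + 0.0927² + 0.0861² + 0.0695² + 0.0861² + 0.0629² + 0.0894² + 0.1061² + 0.0596² + 0.0596² + 0.096² + 0.096² = 0.0092 + 0.0086 + 0.0074 + 0.0048 + 0.0074 + 0.0040 + 0.0080 + 0.0113 + 0.0036 + 0.0036 + 0.0092 + 0.0092 = 0.0862 (working shown to 4 dp, full precision carried).
To 2 decimal places, D = 0.09.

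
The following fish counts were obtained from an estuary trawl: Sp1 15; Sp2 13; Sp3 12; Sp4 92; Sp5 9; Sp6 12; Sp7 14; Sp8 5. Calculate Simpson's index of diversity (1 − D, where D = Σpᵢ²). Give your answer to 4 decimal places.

0.6806

Total N = 15+13+12+92+9+12+14+5 = 172, so the proportions are 0.087209, 0.075581, 0.069767, 0.534884, 0.052326, 0.069767, 0.081395, 0.02907 (working shown to 6 dp, full precision carried).
D = 0.087209² + 0.075581² + 0.069767² + 0.534884² + 0.052326² + 0.069767² + 0.081395² + 0.02907² = 0.007605 + 0.005713 + 0.004867 + 0.286101 + 0.002738 + 0.004867 + 0.006625 + 0.000845 = 0.319362.
So 1 − D = 0.680638, i.e. 0.6806 to 4 decimal places.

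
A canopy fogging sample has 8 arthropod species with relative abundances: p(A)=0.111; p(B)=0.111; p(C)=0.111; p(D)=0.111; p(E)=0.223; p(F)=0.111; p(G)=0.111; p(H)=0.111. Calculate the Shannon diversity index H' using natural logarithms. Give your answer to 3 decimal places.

Each pᵢ ln pᵢ term (working shown to 5 dp, full precision carried): 0.111×(-2.19823)=-0.24400, 0.111×(-2.19823)=-0.24400, 0.111×(-2.19823)=-0.24400, 0.111×(-2.19823)=-0.24400, 0.223×(-1.50058)=-0.33463, 0.111×(-2.19823)=-0.24400, 0.111×(-2.19823)=-0.24400, 0.111×(-2.19823)=-0.24400.
Sum = -2.04265, so H' = 2.043.

2.043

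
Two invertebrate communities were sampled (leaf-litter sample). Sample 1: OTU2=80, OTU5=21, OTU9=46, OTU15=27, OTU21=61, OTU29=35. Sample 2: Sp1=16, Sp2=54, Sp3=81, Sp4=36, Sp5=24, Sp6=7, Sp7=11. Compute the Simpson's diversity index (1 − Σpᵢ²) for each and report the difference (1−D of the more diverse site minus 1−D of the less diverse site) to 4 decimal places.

Sample 1: N=270, proportions 0.296296, 0.077778, 0.17037, 0.1, 0.225926, 0.12963, giving 1−D = 0.799287 (working shown to 6 dp, full precision carried).
Sample 2: N=229, proportions 0.069869, 0.235808, 0.353712, 0.157205, 0.104803, 0.030568, 0.048035, giving 1−D = 0.775462.
Difference = |0.799287 − 0.775462| = 0.023825, i.e. 0.0238 to 4 decimal places.

0.0238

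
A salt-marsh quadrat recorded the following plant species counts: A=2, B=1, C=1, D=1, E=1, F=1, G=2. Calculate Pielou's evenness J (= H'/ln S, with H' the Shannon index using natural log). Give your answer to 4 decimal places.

Total N = 2+1+1+1+1+1+2 = 9, so the proportions are 0.222222, 0.111111, 0.111111, 0.111111, 0.111111, 0.111111, 0.222222 (working shown to 6 dp, full precision carried).
H' = −Σ pᵢ ln pᵢ = −((-0.334239) + (-0.244136) + (-0.244136) + (-0.244136) + (-0.244136) + (-0.244136) + (-0.334239)) = 1.889159.
With S = 7 species, ln S = 1.945910, so J = 1.889159/1.945910 = 0.970836, i.e. 0.9708 to 4 decimal places.

0.9708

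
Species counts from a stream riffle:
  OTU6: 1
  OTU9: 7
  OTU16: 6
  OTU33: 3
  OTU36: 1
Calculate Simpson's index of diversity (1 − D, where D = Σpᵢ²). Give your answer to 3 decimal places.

Total N = 1+7+6+3+1 = 18, so the proportions are 0.05556, 0.38889, 0.33333, 0.16667, 0.05556 (working shown to 5 dp, full precision carried).
D = 0.05556² + 0.38889² + 0.33333² + 0.16667² + 0.05556² = 0.00309 + 0.15123 + 0.11111 + 0.02778 + 0.00309 = 0.29630.
So 1 − D = 0.70370, i.e. 0.704 to 3 decimal places.

0.704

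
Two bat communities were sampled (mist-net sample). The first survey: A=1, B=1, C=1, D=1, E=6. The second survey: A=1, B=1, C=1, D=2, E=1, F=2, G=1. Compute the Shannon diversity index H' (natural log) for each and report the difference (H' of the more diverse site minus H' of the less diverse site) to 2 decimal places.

The first survey: N=10, proportions 0.1, 0.1, 0.1, 0.1, 0.6, giving H' = 1.22753 (working shown to 5 dp, full precision carried).
The second survey: N=9, proportions 0.11111, 0.11111, 0.11111, 0.22222, 0.11111, 0.22222, 0.11111, giving H' = 1.88916.
Difference = |1.22753 − 1.88916| = 0.66163, i.e. 0.66 to 2 decimal places.

0.66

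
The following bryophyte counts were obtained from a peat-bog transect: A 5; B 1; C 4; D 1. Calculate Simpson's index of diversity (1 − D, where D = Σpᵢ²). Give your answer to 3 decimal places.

Total N = 5+1+4+1 = 11, so the proportions are 0.45455, 0.09091, 0.36364, 0.09091 (working shown to 5 dp, full precision carried).
D = 0.45455² + 0.09091² + 0.36364² + 0.09091² = 0.20661 + 0.00826 + 0.13223 + 0.00826 = 0.35537.
So 1 − D = 0.64463, i.e. 0.645 to 3 decimal places.

0.645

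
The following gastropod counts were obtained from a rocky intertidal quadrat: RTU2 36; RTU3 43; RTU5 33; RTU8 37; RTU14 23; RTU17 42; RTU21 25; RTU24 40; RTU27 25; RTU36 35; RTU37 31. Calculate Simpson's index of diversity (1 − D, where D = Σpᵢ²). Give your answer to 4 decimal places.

0.9055

Total N = 36+43+33+37+23+42+25+40+25+35+31 = 370, so the proportions are 0.097297, 0.116216, 0.089189, 0.1, 0.062162, 0.113514, 0.067568, 0.108108, 0.067568, 0.094595, 0.083784 (working shown to 6 dp, full precision carried).
D = 0.097297² + 0.116216² + 0.089189² + 0.1² + 0.062162² + 0.113514² + 0.067568² + 0.108108² + 0.067568² + 0.094595² + 0.083784² = 0.009467 + 0.013506 + 0.007955 + 0.010000 + 0.003864 + 0.012885 + 0.004565 + 0.011687 + 0.004565 + 0.008948 + 0.007020 = 0.094463.
So 1 − D = 0.905537, i.e. 0.9055 to 4 decimal places.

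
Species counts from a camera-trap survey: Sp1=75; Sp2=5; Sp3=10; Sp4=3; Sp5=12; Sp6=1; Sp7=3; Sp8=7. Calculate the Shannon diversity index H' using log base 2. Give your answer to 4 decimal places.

Total N = 75+5+10+3+12+1+3+7 = 116, so the proportions are 0.646552, 0.043103, 0.086207, 0.025862, 0.103448, 0.008621, 0.025862, 0.060345 (working shown to 6 dp, full precision carried).
Each pᵢ log₂ pᵢ term: 0.646552×(-0.629162)=-0.406786, 0.043103×(-4.536053)=-0.195520, 0.086207×(-3.536053)=-0.304832, 0.025862×(-5.273018)=-0.136371, 0.103448×(-3.273018)=-0.338588, 0.008621×(-6.857981)=-0.059121, 0.025862×(-5.273018)=-0.136371, 0.060345×(-4.050626)=-0.244434.
Sum = -1.822023, so H' = 1.8220.

1.8220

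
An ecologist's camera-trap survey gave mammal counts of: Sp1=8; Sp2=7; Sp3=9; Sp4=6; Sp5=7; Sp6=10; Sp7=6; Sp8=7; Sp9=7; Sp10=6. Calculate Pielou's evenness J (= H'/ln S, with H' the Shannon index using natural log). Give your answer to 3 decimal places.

Total N = 8+7+9+6+7+10+6+7+7+6 = 73, so the proportions are 0.10959, 0.09589, 0.12329, 0.08219, 0.09589, 0.13699, 0.08219, 0.09589, 0.09589, 0.08219 (working shown to 5 dp, full precision carried).
H' = −Σ pᵢ ln pᵢ = −((-0.24230) + (-0.22482) + (-0.25807) + (-0.20537) + (-0.22482) + (-0.27231) + (-0.20537) + (-0.22482) + (-0.22482) + (-0.20537)) = 2.28808.
With S = 10 species, ln S = 2.30259, so J = 2.28808/2.30259 = 0.99370, i.e. 0.994 to 3 decimal places.

0.994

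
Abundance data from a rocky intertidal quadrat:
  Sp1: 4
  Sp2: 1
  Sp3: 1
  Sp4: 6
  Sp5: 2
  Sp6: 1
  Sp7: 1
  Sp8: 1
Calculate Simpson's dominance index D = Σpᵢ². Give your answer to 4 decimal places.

0.2111

Total N = 4+1+1+6+2+1+1+1 = 17, so the proportions are 0.235294, 0.058824, 0.058824, 0.352941, 0.117647, 0.058824, 0.058824, 0.058824 (working shown to 6 dp, full precision carried).
D = 0.235294² + 0.058824² + 0.058824² + 0.352941² + 0.117647² + 0.058824² + 0.058824² + 0.058824² = 0.055363 + 0.003460 + 0.003460 + 0.124567 + 0.013841 + 0.003460 + 0.003460 + 0.003460 = 0.211073.
To 4 decimal places, D = 0.2111.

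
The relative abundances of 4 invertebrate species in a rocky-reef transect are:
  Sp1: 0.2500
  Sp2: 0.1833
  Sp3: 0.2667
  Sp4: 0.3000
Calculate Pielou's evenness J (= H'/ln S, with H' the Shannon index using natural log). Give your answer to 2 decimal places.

H' = −Σ pᵢ ln pᵢ = −((-0.3466) + (-0.3110) + (-0.3525) + (-0.3612)) = 1.3712 (working shown to 4 dp, full precision carried).
With S = 4 species, ln S = 1.3863, so J = 1.3712/1.3863 = 0.9891, i.e. 0.99 to 2 decimal places.

0.99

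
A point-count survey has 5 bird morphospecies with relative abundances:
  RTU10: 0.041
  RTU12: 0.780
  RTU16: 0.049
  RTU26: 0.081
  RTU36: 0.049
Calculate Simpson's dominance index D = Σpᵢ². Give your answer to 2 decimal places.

0.62

D = 0.041² + 0.78² + 0.049² + 0.081² + 0.049² = 0.0017 + 0.6084 + 0.0024 + 0.0066 + 0.0024 = 0.6214 (working shown to 4 dp, full precision carried).
To 2 decimal places, D = 0.62.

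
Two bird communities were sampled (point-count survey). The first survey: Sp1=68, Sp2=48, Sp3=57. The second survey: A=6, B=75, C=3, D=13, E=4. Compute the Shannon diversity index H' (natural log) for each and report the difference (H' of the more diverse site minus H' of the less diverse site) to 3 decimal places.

0.204

The first survey: N=173, proportions 0.393064, 0.277457, 0.32948, giving H' = 1.088563 (working shown to 6 dp, full precision carried).
The second survey: N=101, proportions 0.059406, 0.742574, 0.029703, 0.128713, 0.039604, giving H' = 0.884947.
Difference = |1.088563 − 0.884947| = 0.203616, i.e. 0.204 to 3 decimal places.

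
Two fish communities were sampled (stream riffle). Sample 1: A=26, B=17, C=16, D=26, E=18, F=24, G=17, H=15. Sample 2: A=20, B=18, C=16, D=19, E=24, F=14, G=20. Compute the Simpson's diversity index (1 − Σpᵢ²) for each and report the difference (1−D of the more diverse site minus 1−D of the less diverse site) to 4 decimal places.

Sample 1: N=159, proportions 0.163522, 0.106918, 0.100629, 0.163522, 0.113208, 0.150943, 0.106918, 0.09434, giving 1−D = 0.869032 (working shown to 6 dp, full precision carried).
Sample 2: N=131, proportions 0.152672, 0.137405, 0.122137, 0.145038, 0.183206, 0.10687, 0.152672, giving 1−D = 0.853563.
Difference = |0.869032 − 0.853563| = 0.015469, i.e. 0.0155 to 4 decimal places.

0.0155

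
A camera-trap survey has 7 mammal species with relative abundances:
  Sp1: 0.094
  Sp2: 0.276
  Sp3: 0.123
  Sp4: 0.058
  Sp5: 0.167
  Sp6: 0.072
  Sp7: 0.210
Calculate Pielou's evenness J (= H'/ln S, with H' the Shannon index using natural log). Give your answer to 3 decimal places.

0.934

H' = −Σ pᵢ ln pᵢ = −((-0.22226) + (-0.35531) + (-0.25776) + (-0.16514) + (-0.29889) + (-0.18944) + (-0.32774)) = 1.81653 (working shown to 5 dp, full precision carried).
With S = 7 species, ln S = 1.94591, so J = 1.81653/1.94591 = 0.93351, i.e. 0.934 to 3 decimal places.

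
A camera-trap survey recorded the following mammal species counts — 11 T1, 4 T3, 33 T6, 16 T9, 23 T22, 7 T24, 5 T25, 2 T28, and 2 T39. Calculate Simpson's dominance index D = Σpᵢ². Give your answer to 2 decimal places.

Total N = 11+4+33+16+23+7+5+2+2 = 103, so the proportions are 0.1068, 0.0388, 0.3204, 0.1553, 0.2233, 0.068, 0.0485, 0.0194, 0.0194 (working shown to 4 dp, full precision carried).
D = 0.1068² + 0.0388² + 0.3204² + 0.1553² + 0.2233² + 0.068² + 0.0485² + 0.0194² + 0.0194² = 0.0114 + 0.0015 + 0.1026 + 0.0241 + 0.0499 + 0.0046 + 0.0024 + 0.0004 + 0.0004 = 0.1973.
To 2 decimal places, D = 0.20.

0.20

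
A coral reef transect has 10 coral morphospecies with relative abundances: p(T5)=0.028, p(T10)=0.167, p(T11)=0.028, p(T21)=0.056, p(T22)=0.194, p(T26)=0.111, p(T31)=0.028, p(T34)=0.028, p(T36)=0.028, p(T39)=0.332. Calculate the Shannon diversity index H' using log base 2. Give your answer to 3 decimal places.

Each pᵢ log₂ pᵢ term (working shown to 5 dp, full precision carried): 0.028×(-5.15843)=-0.14444, 0.167×(-2.58208)=-0.43121, 0.028×(-5.15843)=-0.14444, 0.056×(-4.15843)=-0.23287, 0.194×(-2.36587)=-0.45898, 0.111×(-3.17137)=-0.35202, 0.028×(-5.15843)=-0.14444, 0.028×(-5.15843)=-0.14444, 0.028×(-5.15843)=-0.14444, 0.332×(-1.59074)=-0.52813.
Sum = -2.72539, so H' = 2.725.

2.725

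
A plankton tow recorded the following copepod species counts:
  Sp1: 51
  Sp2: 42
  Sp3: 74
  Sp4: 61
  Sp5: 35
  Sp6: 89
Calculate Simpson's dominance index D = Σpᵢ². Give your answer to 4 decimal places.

Total N = 51+42+74+61+35+89 = 352, so the proportions are 0.144886, 0.119318, 0.210227, 0.173295, 0.099432, 0.252841 (working shown to 6 dp, full precision carried).
D = 0.144886² + 0.119318² + 0.210227² + 0.173295² + 0.099432² + 0.252841² = 0.020992 + 0.014237 + 0.044196 + 0.030031 + 0.009887 + 0.063929 = 0.183271.
To 4 decimal places, D = 0.1833.

0.1833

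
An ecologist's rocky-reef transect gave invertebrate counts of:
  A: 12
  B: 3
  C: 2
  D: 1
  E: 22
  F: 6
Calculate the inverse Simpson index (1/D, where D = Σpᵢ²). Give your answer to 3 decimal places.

Total N = 12+3+2+1+22+6 = 46, so the proportions are 0.26087, 0.065217, 0.043478, 0.021739, 0.478261, 0.130435 (working shown to 6 dp, full precision carried).
D = 0.26087² + 0.065217² + 0.043478² + 0.021739² + 0.478261² + 0.130435² = 0.068053 + 0.004253 + 0.001890 + 0.000473 + 0.228733 + 0.017013 = 0.320416.
So 1/D = 3.12094, i.e. 3.121 to 3 decimal places.

3.121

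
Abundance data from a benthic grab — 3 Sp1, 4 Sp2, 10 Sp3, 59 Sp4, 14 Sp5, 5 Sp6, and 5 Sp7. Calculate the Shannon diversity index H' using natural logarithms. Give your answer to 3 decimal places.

1.350

Total N = 3+4+10+59+14+5+5 = 100, so the proportions are 0.03, 0.04, 0.1, 0.59, 0.14, 0.05, 0.05 (working shown to 5 dp, full precision carried).
Each pᵢ ln pᵢ term: 0.03×(-3.50656)=-0.10520, 0.04×(-3.21888)=-0.12876, 0.1×(-2.30259)=-0.23026, 0.59×(-0.52763)=-0.31130, 0.14×(-1.96611)=-0.27526, 0.05×(-2.99573)=-0.14979, 0.05×(-2.99573)=-0.14979.
Sum = -1.35034, so H' = 1.350.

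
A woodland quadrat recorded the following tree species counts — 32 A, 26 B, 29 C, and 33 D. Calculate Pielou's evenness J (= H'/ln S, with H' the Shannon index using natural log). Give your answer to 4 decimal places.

Total N = 32+26+29+33 = 120, so the proportions are 0.266667, 0.216667, 0.241667, 0.275 (working shown to 6 dp, full precision carried).
H' = −Σ pᵢ ln pᵢ = −((-0.352468) + (-0.331369) + (-0.343214) + (-0.355021)) = 1.382072.
With S = 4 species, ln S = 1.386294, so J = 1.382072/1.386294 = 0.996954, i.e. 0.9970 to 4 decimal places.

0.9970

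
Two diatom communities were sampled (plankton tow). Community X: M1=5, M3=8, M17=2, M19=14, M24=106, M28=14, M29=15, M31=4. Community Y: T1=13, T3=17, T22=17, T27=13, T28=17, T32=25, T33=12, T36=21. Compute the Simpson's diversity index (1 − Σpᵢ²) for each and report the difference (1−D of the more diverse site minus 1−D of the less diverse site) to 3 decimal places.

0.291

Community X: N=168, proportions 0.02976, 0.04762, 0.0119, 0.08333, 0.63095, 0.08333, 0.08929, 0.02381, giving 1−D = 0.57618 (working shown to 5 dp, full precision carried).
Community Y: N=135, proportions 0.0963, 0.12593, 0.12593, 0.0963, 0.12593, 0.18519, 0.08889, 0.15556, giving 1−D = 0.86749.
Difference = |0.57618 − 0.86749| = 0.29131, i.e. 0.291 to 3 decimal places.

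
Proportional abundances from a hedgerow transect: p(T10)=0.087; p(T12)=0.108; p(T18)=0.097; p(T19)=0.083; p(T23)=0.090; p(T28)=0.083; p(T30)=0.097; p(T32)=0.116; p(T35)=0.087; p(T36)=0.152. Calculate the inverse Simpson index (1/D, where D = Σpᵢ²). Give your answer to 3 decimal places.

9.610

D = 0.087² + 0.108² + 0.097² + 0.083² + 0.09² + 0.083² + 0.097² + 0.116² + 0.087² + 0.152² = 0.0075690 + 0.0116640 + 0.0094090 + 0.0068890 + 0.0081000 + 0.0068890 + 0.0094090 + 0.0134560 + 0.0075690 + 0.0231040 = 0.1040580 (working shown to 7 dp, full precision carried).
So 1/D = 9.61003, i.e. 9.610 to 3 decimal places.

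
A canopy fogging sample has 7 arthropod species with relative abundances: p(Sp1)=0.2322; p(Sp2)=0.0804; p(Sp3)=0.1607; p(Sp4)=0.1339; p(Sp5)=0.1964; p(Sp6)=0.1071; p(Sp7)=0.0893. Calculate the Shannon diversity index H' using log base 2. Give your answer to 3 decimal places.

2.711

Each pᵢ log₂ pᵢ term (working shown to 5 dp, full precision carried): 0.2322×(-2.10656)=-0.48914, 0.0804×(-3.63666)=-0.29239, 0.1607×(-2.63756)=-0.42386, 0.1339×(-2.90077)=-0.38841, 0.1964×(-2.34813)=-0.46117, 0.1071×(-3.22297)=-0.34518, 0.0893×(-3.48520)=-0.31123.
Sum = -2.71138, so H' = 2.711.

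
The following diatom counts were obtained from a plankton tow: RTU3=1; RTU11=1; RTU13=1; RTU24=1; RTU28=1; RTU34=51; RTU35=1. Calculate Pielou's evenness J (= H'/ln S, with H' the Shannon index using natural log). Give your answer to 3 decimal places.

0.270

Total N = 1+1+1+1+1+51+1 = 57, so the proportions are 0.01754, 0.01754, 0.01754, 0.01754, 0.01754, 0.89474, 0.01754 (working shown to 5 dp, full precision carried).
H' = −Σ pᵢ ln pᵢ = −((-0.07093) + (-0.07093) + (-0.07093) + (-0.07093) + (-0.07093) + (-0.09952) + (-0.07093)) = 0.52510.
With S = 7 species, ln S = 1.94591, so J = 0.52510/1.94591 = 0.26985, i.e. 0.270 to 3 decimal places.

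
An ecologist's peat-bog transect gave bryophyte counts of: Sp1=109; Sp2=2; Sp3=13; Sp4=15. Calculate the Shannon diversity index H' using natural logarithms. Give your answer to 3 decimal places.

Total N = 109+2+13+15 = 139, so the proportions are 0.78417, 0.01439, 0.09353, 0.10791 (working shown to 5 dp, full precision carried).
Each pᵢ ln pᵢ term: 0.78417×(-0.24313)=-0.19065, 0.01439×(-4.24133)=-0.06103, 0.09353×(-2.36952)=-0.22161, 0.10791×(-2.22642)=-0.24026.
Sum = -0.71355, so H' = 0.714.

0.714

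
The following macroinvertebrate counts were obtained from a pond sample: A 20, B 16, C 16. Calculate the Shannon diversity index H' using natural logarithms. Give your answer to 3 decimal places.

Total N = 20+16+16 = 52, so the proportions are 0.38462, 0.30769, 0.30769 (working shown to 5 dp, full precision carried).
Each pᵢ ln pᵢ term: 0.38462×(-0.95551)=-0.36750, 0.30769×(-1.17865)=-0.36266, 0.30769×(-1.17865)=-0.36266.
Sum = -1.09283, so H' = 1.093.

1.093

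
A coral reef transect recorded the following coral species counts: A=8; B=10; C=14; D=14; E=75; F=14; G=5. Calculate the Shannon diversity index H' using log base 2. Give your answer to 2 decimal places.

2.16

Total N = 8+10+14+14+75+14+5 = 140, so the proportions are 0.0571, 0.0714, 0.1, 0.1, 0.5357, 0.1, 0.0357 (working shown to 4 dp, full precision carried).
Each pᵢ log₂ pᵢ term: 0.0571×(-4.1293)=-0.2360, 0.0714×(-3.8074)=-0.2720, 0.1×(-3.3219)=-0.3322, 0.1×(-3.3219)=-0.3322, 0.5357×(-0.9005)=-0.4824, 0.1×(-3.3219)=-0.3322, 0.0357×(-4.8074)=-0.1717.
Sum = -2.1586, so H' = 2.16.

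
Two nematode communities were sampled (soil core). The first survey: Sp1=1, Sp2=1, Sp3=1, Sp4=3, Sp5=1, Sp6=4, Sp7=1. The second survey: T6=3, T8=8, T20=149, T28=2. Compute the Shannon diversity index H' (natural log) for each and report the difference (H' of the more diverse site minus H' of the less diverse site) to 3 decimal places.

1.395

The first survey: N=12, proportions 0.0833333, 0.0833333, 0.0833333, 0.25, 0.0833333, 0.3333333, 0.0833333, giving H' = 1.7481555 (working shown to 7 dp, full precision carried).
The second survey: N=162, proportions 0.0185185, 0.0493827, 0.9197531, 0.0123457, giving H' = 0.3536108.
Difference = |1.7481555 − 0.3536108| = 1.3945447, i.e. 1.395 to 3 decimal places.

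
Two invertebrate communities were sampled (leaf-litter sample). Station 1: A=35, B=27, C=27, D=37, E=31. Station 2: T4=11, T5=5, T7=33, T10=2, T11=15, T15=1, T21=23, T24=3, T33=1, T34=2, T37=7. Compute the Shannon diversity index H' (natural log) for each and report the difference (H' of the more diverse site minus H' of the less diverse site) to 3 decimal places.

Station 1: N=157, proportions 0.222929936, 0.171974522, 0.171974522, 0.23566879, 0.197452229, giving H' = 1.601023264 (working shown to 9 dp, full precision carried).
Station 2: N=103, proportions 0.106796117, 0.048543689, 0.32038835, 0.019417476, 0.145631068, 0.009708738, 0.223300971, 0.029126214, 0.009708738, 0.019417476, 0.067961165, giving H' = 1.894576525.
Difference = |1.601023264 − 1.894576525| = 0.293553261, i.e. 0.294 to 3 decimal places.

0.294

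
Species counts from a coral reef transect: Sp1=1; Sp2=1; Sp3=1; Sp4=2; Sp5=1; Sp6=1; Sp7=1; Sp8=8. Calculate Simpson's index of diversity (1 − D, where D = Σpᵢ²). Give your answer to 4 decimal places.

Total N = 1+1+1+2+1+1+1+8 = 16, so the proportions are 0.0625, 0.0625, 0.0625, 0.125, 0.0625, 0.0625, 0.0625, 0.5 (working shown to 6 dp, full precision carried).
D = 0.0625² + 0.0625² + 0.0625² + 0.125² + 0.0625² + 0.0625² + 0.0625² + 0.5² = 0.003906 + 0.003906 + 0.003906 + 0.015625 + 0.003906 + 0.003906 + 0.003906 + 0.250000 = 0.289062.
So 1 − D = 0.710938, i.e. 0.7109 to 4 decimal places.

0.7109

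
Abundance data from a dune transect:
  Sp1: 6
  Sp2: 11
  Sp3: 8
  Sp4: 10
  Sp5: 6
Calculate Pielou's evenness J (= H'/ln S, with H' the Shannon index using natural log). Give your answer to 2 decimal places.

Total N = 6+11+8+10+6 = 41, so the proportions are 0.1463, 0.2683, 0.1951, 0.2439, 0.1463 (working shown to 4 dp, full precision carried).
H' = −Σ pᵢ ln pᵢ = −((-0.2812) + (-0.3530) + (-0.3189) + (-0.3441) + (-0.2812)) = 1.5785.
With S = 5 species, ln S = 1.6094, so J = 1.5785/1.6094 = 0.9808, i.e. 0.98 to 2 decimal places.

0.98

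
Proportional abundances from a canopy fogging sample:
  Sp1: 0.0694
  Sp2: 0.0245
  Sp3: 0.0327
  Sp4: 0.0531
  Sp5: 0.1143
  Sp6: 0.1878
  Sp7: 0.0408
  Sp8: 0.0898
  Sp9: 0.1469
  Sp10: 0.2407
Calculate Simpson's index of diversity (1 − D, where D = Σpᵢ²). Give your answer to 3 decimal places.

D = 0.0694² + 0.0245² + 0.0327² + 0.0531² + 0.1143² + 0.1878² + 0.0408² + 0.0898² + 0.1469² + 0.2407² = 0.00482 + 0.00060 + 0.00107 + 0.00282 + 0.01306 + 0.03527 + 0.00166 + 0.00806 + 0.02158 + 0.05794 = 0.14688 (working shown to 5 dp, full precision carried).
So 1 − D = 0.85312, i.e. 0.853 to 3 decimal places.

0.853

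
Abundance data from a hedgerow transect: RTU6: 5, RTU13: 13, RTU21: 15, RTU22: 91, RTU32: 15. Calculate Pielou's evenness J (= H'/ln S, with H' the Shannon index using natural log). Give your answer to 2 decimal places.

0.68

Total N = 5+13+15+91+15 = 139, so the proportions are 0.036, 0.0935, 0.1079, 0.6547, 0.1079 (working shown to 4 dp, full precision carried).
H' = −Σ pᵢ ln pᵢ = −((-0.1196) + (-0.2216) + (-0.2403) + (-0.2773) + (-0.2403)) = 1.0991.
With S = 5 species, ln S = 1.6094, so J = 1.0991/1.6094 = 0.6829, i.e. 0.68 to 2 decimal places.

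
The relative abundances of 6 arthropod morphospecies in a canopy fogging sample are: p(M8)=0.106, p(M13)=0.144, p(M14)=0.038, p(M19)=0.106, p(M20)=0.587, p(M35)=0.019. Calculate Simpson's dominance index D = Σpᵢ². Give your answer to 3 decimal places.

0.390

D = 0.106² + 0.144² + 0.038² + 0.106² + 0.587² + 0.019² = 0.01124 + 0.02074 + 0.00144 + 0.01124 + 0.34457 + 0.00036 = 0.38958 (working shown to 5 dp, full precision carried).
To 3 decimal places, D = 0.390.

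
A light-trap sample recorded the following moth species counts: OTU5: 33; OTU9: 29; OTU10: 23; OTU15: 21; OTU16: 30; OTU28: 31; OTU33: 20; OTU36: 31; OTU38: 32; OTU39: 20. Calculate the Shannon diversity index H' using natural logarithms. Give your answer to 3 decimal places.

Total N = 33+29+23+21+30+31+20+31+32+20 = 270, so the proportions are 0.12222, 0.10741, 0.08519, 0.07778, 0.11111, 0.11481, 0.07407, 0.11481, 0.11852, 0.07407 (working shown to 5 dp, full precision carried).
Each pᵢ ln pᵢ term: 0.12222×(-2.10191)=-0.25690, 0.10741×(-2.23113)=-0.23964, 0.08519×(-2.46293)=-0.20980, 0.07778×(-2.55390)=-0.19864, 0.11111×(-2.19722)=-0.24414, 0.11481×(-2.16443)=-0.24851, 0.07407×(-2.60269)=-0.19279, 0.11481×(-2.16443)=-0.24851, 0.11852×(-2.13269)=-0.25276, 0.07407×(-2.60269)=-0.19279.
Sum = -2.28448, so H' = 2.284.

2.284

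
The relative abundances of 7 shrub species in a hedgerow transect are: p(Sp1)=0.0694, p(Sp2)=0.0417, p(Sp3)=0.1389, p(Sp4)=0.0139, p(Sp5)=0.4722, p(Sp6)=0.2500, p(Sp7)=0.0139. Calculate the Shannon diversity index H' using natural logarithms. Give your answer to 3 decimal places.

1.412

Each pᵢ ln pᵢ term (working shown to 5 dp, full precision carried): 0.0694×(-2.66787)=-0.18515, 0.0417×(-3.17725)=-0.13249, 0.1389×(-1.97400)=-0.27419, 0.0139×(-4.27587)=-0.05943, 0.4722×(-0.75035)=-0.35432, 0.25×(-1.38629)=-0.34657, 0.0139×(-4.27587)=-0.05943.
Sum = -1.41159, so H' = 1.412.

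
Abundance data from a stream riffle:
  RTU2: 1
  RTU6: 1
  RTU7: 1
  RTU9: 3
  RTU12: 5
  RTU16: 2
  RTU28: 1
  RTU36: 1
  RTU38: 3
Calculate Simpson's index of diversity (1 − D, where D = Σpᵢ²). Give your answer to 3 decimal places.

0.840

Total N = 1+1+1+3+5+2+1+1+3 = 18, so the proportions are 0.055556, 0.055556, 0.055556, 0.166667, 0.277778, 0.111111, 0.055556, 0.055556, 0.166667 (working shown to 6 dp, full precision carried).
D = 0.055556² + 0.055556² + 0.055556² + 0.166667² + 0.277778² + 0.111111² + 0.055556² + 0.055556² + 0.166667² = 0.003086 + 0.003086 + 0.003086 + 0.027778 + 0.077160 + 0.012346 + 0.003086 + 0.003086 + 0.027778 = 0.160494.
So 1 − D = 0.839506, i.e. 0.840 to 3 decimal places.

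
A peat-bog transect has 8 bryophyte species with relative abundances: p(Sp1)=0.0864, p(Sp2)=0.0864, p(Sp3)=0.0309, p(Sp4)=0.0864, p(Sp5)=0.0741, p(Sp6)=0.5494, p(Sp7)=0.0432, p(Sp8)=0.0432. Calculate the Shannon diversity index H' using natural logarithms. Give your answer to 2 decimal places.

1.54

Each pᵢ ln pᵢ term (working shown to 4 dp, full precision carried): 0.0864×(-2.4488)=-0.2116, 0.0864×(-2.4488)=-0.2116, 0.0309×(-3.4770)=-0.1074, 0.0864×(-2.4488)=-0.2116, 0.0741×(-2.6023)=-0.1928, 0.5494×(-0.5989)=-0.3291, 0.0432×(-3.1419)=-0.1357, 0.0432×(-3.1419)=-0.1357.
Sum = -1.5355, so H' = 1.54.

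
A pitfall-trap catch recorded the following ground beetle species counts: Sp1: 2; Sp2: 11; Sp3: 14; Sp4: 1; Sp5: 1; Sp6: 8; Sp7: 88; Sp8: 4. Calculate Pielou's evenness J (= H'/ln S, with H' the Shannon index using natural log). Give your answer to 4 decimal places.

Total N = 2+11+14+1+1+8+88+4 = 129, so the proportions are 0.015504, 0.085271, 0.108527, 0.007752, 0.007752, 0.062016, 0.682171, 0.031008 (working shown to 6 dp, full precision carried).
H' = −Σ pᵢ ln pᵢ = −((-0.064599) + (-0.209931) + (-0.241012) + (-0.037673) + (-0.037673) + (-0.172426) + (-0.260914) + (-0.107706)) = 1.131934.
With S = 8 species, ln S = 2.079442, so J = 1.131934/2.079442 = 0.544345, i.e. 0.5443 to 4 decimal places.

0.5443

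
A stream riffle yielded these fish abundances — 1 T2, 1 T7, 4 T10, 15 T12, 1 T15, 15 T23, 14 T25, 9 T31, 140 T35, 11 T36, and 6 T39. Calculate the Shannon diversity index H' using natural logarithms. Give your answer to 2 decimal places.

1.36

Total N = 1+1+4+15+1+15+14+9+140+11+6 = 217, so the proportions are 0.0046, 0.0046, 0.0184, 0.0691, 0.0046, 0.0691, 0.0645, 0.0415, 0.6452, 0.0507, 0.0276 (working shown to 4 dp, full precision carried).
Each pᵢ ln pᵢ term: 0.0046×(-5.3799)=-0.0248, 0.0046×(-5.3799)=-0.0248, 0.0184×(-3.9936)=-0.0736, 0.0691×(-2.6718)=-0.1847, 0.0046×(-5.3799)=-0.0248, 0.0691×(-2.6718)=-0.1847, 0.0645×(-2.7408)=-0.1768, 0.0415×(-3.1827)=-0.1320, 0.6452×(-0.4383)=-0.2827, 0.0507×(-2.9820)=-0.1512, 0.0276×(-3.5881)=-0.0992.
Sum = -1.3593, so H' = 1.36.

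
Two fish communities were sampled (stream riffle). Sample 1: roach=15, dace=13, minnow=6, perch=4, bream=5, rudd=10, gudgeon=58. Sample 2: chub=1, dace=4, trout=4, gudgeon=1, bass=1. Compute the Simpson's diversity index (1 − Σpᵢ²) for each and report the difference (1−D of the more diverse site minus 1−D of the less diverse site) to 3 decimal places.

Sample 1: N=111, proportions 0.135135, 0.117117, 0.054054, 0.036036, 0.045045, 0.09009, 0.522523, giving 1−D = 0.680627 (working shown to 6 dp, full precision carried).
Sample 2: N=11, proportions 0.090909, 0.363636, 0.363636, 0.090909, 0.090909, giving 1−D = 0.710744.
Difference = |0.680627 − 0.710744| = 0.030117, i.e. 0.030 to 3 decimal places.

0.030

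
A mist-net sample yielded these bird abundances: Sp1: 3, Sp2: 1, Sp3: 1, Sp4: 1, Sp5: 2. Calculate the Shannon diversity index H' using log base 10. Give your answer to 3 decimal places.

Total N = 3+1+1+1+2 = 8, so the proportions are 0.375, 0.125, 0.125, 0.125, 0.25 (working shown to 5 dp, full precision carried).
Each pᵢ log₁₀ pᵢ term: 0.375×(-0.42597)=-0.15974, 0.125×(-0.90309)=-0.11289, 0.125×(-0.90309)=-0.11289, 0.125×(-0.90309)=-0.11289, 0.25×(-0.60206)=-0.15051.
Sum = -0.64891, so H' = 0.649.

0.649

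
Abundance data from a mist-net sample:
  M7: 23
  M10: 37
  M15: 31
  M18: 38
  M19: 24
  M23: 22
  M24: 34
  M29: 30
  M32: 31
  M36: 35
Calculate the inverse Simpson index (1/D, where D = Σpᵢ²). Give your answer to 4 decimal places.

Total N = 23+37+31+38+24+22+34+30+31+35 = 305, so the proportions are 0.07540984, 0.12131148, 0.10163934, 0.12459016, 0.07868852, 0.07213115, 0.11147541, 0.09836066, 0.10163934, 0.1147541 (working shown to 8 dp, full precision carried).
D = 0.07540984² + 0.12131148² + 0.10163934² + 0.12459016² + 0.07868852² + 0.07213115² + 0.11147541² + 0.09836066² + 0.10163934² + 0.1147541² = 0.00568664 + 0.01471647 + 0.01033056 + 0.01552271 + 0.00619188 + 0.00520290 + 0.01242677 + 0.00967482 + 0.01033056 + 0.01316850 = 0.10325181.
So 1/D = 9.685060, i.e. 9.6851 to 4 decimal places.

9.6851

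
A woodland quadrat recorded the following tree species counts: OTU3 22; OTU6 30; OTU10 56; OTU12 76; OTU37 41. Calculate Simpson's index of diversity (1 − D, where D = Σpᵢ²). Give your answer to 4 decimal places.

0.7634

Total N = 22+30+56+76+41 = 225, so the proportions are 0.097778, 0.133333, 0.248889, 0.337778, 0.182222 (working shown to 6 dp, full precision carried).
D = 0.097778² + 0.133333² + 0.248889² + 0.337778² + 0.182222² = 0.009560 + 0.017778 + 0.061946 + 0.114094 + 0.033205 = 0.236583.
So 1 − D = 0.763417, i.e. 0.7634 to 4 decimal places.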